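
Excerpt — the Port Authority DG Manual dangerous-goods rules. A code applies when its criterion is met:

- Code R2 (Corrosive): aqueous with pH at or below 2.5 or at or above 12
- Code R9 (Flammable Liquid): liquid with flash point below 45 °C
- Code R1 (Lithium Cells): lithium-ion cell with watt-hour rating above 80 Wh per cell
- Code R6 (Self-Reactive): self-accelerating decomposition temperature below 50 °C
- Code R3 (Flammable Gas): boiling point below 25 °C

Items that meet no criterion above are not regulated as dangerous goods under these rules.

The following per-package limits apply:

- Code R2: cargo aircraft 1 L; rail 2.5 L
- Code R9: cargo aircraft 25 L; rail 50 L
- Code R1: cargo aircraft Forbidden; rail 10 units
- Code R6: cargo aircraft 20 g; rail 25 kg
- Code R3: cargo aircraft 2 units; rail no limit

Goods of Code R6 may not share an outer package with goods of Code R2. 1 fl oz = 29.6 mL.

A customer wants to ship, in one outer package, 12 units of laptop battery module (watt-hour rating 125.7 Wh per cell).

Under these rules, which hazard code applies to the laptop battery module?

Laptop battery module: watt-hour rating 125.7 Wh per cell > 80 Wh per cell → Code R1 (Lithium Cells).

Code R1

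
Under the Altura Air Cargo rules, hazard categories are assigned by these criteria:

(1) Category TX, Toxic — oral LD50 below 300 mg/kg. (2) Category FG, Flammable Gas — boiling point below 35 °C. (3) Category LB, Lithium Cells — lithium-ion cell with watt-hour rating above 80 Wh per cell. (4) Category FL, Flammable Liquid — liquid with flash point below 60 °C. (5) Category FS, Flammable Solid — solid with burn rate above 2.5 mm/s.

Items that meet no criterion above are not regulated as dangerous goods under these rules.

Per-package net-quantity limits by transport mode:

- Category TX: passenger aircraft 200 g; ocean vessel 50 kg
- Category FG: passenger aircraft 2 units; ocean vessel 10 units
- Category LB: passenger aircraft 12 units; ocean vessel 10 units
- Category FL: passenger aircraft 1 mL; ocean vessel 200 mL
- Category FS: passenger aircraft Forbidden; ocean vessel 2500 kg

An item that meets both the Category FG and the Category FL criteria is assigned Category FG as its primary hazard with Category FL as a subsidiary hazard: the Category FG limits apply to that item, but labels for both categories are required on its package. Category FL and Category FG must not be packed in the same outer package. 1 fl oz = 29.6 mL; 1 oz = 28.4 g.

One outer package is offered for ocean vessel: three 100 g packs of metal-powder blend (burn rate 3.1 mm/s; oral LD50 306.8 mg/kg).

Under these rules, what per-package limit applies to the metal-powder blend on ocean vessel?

2500 kg

The metal-powder blend has burn rate 3.1 mm/s, which is > 2.5 mm/s, so it is Category FS (Flammable Solid).
The ocean vessel limit for Category FS is 2500 kg.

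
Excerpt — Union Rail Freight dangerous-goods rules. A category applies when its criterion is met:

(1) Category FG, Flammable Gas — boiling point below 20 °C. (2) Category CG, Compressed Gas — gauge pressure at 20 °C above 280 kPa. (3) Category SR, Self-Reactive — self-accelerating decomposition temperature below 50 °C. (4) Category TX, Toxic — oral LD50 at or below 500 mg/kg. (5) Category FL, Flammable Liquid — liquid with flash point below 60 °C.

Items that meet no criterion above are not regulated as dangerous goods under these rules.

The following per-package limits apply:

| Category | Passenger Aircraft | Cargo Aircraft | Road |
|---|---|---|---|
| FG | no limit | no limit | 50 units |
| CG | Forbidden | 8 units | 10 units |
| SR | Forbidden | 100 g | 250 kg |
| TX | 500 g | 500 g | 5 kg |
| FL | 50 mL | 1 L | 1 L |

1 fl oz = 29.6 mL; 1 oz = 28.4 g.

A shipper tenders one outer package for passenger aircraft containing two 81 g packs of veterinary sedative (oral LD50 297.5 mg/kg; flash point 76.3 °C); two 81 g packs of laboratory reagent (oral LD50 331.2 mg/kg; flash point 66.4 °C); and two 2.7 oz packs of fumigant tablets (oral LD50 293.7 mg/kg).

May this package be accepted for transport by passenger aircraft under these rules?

Veterinary sedative: oral LD50 297.5 mg/kg ≤ 500 mg/kg → Category TX (Toxic).
With oral LD50 331.2 mg/kg (≤ 500 mg/kg), the laboratory reagent falls in Category TX.
The fumigant tablets have oral LD50 293.7 mg/kg, which is ≤ 500 mg/kg, so they are Category TX (Toxic).
Category TX net quantity: (two 81 g packs = 162 g) + (two 81 g packs = 162 g) + (two 2.7 oz packs = 153.36 g) = 477.36 g.
477.36 g is within the passenger aircraft limit of 500 g for Category TX.

Yes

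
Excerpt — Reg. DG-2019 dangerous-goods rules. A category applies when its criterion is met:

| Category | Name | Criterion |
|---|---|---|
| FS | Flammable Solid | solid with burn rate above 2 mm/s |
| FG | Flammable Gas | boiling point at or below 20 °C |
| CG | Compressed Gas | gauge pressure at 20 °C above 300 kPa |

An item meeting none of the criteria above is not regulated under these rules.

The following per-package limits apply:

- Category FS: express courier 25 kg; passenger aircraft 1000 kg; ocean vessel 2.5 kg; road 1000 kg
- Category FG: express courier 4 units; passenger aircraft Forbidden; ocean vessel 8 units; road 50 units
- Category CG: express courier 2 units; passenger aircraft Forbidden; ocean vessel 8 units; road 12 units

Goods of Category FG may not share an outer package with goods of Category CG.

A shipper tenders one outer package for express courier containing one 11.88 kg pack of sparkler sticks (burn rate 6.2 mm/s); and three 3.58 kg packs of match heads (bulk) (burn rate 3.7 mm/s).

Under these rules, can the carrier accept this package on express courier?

Yes

The sparkler sticks have burn rate 6.2 mm/s, which is > 2 mm/s, so they are Category FS (Flammable Solid).
Match heads (bulk): burn rate 3.7 mm/s > 2 mm/s → Category FS (Flammable Solid).
Category FS net quantity: 11.88 kg + (three 3.58 kg packs = 10.74 kg) = 22.62 kg.
That is within the Category FS express courier limit of 25 kg.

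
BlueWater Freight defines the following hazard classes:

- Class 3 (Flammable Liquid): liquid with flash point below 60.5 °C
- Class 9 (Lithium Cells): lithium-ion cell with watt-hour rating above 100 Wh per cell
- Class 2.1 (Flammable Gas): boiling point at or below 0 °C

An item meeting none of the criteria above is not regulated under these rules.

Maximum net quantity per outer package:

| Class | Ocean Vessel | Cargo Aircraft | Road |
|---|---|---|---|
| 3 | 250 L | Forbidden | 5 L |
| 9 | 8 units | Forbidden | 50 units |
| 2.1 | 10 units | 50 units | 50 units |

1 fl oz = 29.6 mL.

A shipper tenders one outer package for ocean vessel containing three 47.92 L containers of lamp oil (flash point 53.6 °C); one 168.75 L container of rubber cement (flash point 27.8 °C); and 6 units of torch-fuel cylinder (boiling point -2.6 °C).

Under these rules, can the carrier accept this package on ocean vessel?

No

Lamp oil: flash point 53.6 °C < 60.5 °C → Class 3 (Flammable Liquid).
With flash point 27.8 °C (< 60.5 °C), the rubber cement falls in Class 3.
Torch-fuel cylinder: boiling point -2.6 °C ≤ 0 °C → Class 2.1 (Flammable Gas).
Total Class 3: (three 47.92 L containers = 143.76 L) + 168.75 L = 312.51 L.
312.51 L exceeds the ocean vessel limit of 250 L for Class 3.
Class 2.1 quantity: 6 units.
That is within the Class 2.1 ocean vessel limit of 10 units.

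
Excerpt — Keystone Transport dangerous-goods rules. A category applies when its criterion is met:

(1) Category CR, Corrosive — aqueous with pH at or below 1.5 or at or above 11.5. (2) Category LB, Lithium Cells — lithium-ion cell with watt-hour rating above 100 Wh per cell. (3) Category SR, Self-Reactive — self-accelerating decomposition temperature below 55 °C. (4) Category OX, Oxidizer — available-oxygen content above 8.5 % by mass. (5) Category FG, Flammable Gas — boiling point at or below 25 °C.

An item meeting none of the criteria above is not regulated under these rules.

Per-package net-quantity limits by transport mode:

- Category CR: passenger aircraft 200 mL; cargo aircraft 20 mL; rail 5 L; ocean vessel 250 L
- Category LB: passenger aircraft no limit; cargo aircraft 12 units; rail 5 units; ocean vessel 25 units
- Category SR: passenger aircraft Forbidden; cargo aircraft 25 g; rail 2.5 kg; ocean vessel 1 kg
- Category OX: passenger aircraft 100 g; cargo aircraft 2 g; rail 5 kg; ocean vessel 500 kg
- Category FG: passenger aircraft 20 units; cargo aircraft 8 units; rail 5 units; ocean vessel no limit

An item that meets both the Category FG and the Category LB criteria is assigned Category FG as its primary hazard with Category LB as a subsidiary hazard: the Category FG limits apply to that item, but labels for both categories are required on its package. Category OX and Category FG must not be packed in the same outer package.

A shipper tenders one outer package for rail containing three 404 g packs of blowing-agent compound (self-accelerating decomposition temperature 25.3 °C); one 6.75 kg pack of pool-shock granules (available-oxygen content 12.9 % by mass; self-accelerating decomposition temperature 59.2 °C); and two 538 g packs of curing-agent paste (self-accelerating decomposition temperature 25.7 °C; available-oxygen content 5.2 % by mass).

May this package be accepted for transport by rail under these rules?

No

Blowing-agent compound: self-accelerating decomposition temperature 25.3 °C < 55 °C → Category SR (Self-Reactive).
Available-oxygen content 12.9 % by mass meets the Category OX criterion (Oxidizer), so the pool-shock granules are Category OX.
The curing-agent paste has self-accelerating decomposition temperature 25.7 °C, which is < 55 °C, so it is Category SR (Self-Reactive).
Total Category SR: (three 404 g packs = 1.212 kg) + (two 538 g packs = 1.076 kg) = 2.288 kg.
That is within the Category SR rail limit of 2.5 kg.
Category OX quantity: 6.75 kg.
That exceeds the Category OX rail limit of 5 kg.
The segregation rule (Category OX with Category FG) does not apply to Category SR with Category OX.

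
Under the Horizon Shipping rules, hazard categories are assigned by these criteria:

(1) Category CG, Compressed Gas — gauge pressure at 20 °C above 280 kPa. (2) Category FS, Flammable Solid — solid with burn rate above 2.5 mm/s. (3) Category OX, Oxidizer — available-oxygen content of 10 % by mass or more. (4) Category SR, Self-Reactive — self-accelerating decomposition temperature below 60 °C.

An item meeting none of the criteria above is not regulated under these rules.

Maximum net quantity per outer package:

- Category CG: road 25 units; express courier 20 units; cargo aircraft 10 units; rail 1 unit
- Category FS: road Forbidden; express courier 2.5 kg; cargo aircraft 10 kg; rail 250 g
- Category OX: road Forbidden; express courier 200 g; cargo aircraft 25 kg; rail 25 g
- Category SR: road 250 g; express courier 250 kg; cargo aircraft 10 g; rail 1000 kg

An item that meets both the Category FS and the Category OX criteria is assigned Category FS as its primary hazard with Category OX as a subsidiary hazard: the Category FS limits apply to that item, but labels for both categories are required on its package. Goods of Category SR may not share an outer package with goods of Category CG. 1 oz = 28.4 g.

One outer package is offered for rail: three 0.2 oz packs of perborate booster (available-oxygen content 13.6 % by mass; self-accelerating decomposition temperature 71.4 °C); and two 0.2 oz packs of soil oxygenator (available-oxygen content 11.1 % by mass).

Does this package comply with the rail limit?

No

The perborate booster has available-oxygen content 13.6 % by mass, which is ≥ 10 % by mass, so it is Category OX (Oxidizer).
With available-oxygen content 11.1 % by mass (≥ 10 % by mass), the soil oxygenator falls in Category OX.
Total Category OX: (three 0.2 oz packs = 17.04 g) + (two 0.2 oz packs = 11.36 g) = 28.4 g.
That exceeds the Category OX rail limit of 25 g.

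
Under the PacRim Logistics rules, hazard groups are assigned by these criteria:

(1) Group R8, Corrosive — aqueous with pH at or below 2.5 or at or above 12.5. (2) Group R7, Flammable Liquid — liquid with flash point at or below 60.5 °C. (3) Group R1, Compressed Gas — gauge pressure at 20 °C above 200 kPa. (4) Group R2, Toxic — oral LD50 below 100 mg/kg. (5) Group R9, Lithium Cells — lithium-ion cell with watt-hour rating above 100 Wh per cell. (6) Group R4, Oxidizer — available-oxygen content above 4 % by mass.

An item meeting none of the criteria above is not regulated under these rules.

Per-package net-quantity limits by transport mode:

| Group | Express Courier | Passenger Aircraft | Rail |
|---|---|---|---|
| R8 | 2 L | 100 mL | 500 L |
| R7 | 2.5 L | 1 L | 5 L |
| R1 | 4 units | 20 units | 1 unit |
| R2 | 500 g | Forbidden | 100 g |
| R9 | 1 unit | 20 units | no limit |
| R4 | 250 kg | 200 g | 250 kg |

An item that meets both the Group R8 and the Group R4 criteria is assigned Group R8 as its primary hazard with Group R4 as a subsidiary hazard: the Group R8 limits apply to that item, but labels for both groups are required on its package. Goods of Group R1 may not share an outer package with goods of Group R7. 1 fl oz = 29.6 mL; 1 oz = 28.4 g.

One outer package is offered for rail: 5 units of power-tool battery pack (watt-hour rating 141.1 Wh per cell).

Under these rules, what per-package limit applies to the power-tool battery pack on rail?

Watt-hour rating 141.1 Wh per cell meets the Group R9 criterion (Lithium Cells), so the power-tool battery pack is Group R9.
The rail limit for Group R9 is no limit.

no limit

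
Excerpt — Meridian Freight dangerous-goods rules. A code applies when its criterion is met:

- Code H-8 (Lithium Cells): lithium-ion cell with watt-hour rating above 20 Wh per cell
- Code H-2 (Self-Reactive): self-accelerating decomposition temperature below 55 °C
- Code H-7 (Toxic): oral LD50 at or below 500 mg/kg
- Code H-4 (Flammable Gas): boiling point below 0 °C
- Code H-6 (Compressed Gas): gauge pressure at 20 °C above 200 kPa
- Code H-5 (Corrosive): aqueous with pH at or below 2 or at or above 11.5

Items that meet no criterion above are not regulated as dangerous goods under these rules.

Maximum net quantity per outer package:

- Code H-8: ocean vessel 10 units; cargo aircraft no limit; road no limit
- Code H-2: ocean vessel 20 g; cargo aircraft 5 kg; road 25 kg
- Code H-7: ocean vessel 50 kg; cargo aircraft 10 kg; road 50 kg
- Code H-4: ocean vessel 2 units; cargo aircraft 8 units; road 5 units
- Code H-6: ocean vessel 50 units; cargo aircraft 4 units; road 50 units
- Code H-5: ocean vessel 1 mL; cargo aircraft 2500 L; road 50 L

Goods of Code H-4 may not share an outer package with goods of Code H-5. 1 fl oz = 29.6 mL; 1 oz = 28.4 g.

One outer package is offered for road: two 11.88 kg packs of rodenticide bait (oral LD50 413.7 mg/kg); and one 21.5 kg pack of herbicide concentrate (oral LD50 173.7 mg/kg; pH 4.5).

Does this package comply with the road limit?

The rodenticide bait has oral LD50 413.7 mg/kg, which is ≤ 500 mg/kg, so it is Code H-7 (Toxic).
With oral LD50 173.7 mg/kg (≤ 500 mg/kg), the herbicide concentrate falls in Code H-7.
Total Code H-7: (two 11.88 kg packs = 23.76 kg) + 21.5 kg = 45.26 kg.
45.26 kg ≤ 50 kg (road limit, Code H-7) — within limit.

Yes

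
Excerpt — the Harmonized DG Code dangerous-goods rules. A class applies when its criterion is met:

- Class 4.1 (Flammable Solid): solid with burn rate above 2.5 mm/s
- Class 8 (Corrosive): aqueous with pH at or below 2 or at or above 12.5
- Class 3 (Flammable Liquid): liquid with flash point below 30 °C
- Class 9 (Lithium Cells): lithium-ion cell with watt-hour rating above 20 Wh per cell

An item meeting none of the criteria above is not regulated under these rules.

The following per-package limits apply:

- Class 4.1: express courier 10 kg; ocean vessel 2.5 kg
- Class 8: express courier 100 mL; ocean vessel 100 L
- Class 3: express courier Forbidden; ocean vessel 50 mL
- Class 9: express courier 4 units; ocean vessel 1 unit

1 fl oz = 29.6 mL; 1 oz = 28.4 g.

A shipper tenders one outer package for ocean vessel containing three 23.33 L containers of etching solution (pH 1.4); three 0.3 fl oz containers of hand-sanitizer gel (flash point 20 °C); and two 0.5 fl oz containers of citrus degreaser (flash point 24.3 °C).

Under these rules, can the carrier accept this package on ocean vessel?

Etching solution: pH 1.4 ≤ 2 → Class 8 (Corrosive).
The hand-sanitizer gel has flash point 20 °C, which is < 30 °C, so it is Class 3 (Flammable Liquid).
Citrus degreaser: flash point 24.3 °C < 30 °C → Class 3 (Flammable Liquid).
Total Class 3: (three 0.3 fl oz containers = 26.64 mL) + (two 0.5 fl oz containers = 29.6 mL) = 56.24 mL.
56.24 mL exceeds the ocean vessel limit of 50 mL for Class 3.
Class 8 quantity: three 23.33 L containers = 69.99 L.
That is within the Class 8 ocean vessel limit of 100 L.

No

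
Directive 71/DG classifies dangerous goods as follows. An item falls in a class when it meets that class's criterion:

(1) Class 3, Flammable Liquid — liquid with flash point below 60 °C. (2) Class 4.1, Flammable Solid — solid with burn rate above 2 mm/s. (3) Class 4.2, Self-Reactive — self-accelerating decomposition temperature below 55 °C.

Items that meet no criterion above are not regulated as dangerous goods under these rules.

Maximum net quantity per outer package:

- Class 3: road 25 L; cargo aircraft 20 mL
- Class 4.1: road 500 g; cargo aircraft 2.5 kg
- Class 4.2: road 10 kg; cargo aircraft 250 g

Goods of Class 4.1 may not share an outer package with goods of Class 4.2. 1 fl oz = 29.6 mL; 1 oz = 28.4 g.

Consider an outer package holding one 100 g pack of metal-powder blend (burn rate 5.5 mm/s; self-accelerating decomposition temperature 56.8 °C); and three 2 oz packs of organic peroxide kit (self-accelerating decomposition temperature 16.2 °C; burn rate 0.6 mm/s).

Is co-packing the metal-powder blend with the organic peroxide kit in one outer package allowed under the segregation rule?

No

Metal-powder blend: burn rate 5.5 mm/s > 2 mm/s → Class 4.1 (Flammable Solid).
Organic peroxide kit: self-accelerating decomposition temperature 16.2 °C < 55 °C → Class 4.2 (Self-Reactive).
Class 4.1 and Class 4.2 may not share an outer package.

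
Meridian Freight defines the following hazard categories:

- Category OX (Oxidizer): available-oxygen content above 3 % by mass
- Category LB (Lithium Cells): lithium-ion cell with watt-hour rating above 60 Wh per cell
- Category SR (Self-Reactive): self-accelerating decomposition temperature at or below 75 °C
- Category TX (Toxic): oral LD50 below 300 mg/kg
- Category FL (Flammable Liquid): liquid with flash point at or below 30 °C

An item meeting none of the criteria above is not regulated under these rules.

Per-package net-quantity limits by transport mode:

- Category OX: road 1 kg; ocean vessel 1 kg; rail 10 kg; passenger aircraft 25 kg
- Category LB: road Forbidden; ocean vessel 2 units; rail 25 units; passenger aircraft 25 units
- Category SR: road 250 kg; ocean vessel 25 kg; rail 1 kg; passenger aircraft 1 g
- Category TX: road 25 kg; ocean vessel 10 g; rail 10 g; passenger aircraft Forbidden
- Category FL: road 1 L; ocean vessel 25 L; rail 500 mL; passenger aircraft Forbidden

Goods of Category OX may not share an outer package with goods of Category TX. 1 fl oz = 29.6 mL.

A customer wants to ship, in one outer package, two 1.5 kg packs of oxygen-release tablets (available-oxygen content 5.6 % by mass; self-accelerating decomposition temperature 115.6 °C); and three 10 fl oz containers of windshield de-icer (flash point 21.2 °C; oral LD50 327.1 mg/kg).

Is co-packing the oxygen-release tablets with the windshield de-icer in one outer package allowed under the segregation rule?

Yes

The oxygen-release tablets have available-oxygen content 5.6 % by mass, which is > 3 % by mass, so they are Category OX (Oxidizer).
Flash point 21.2 °C meets the Category FL criterion (Flammable Liquid), so the windshield de-icer is Category FL.
No segregation rule bars Category OX with Category FL.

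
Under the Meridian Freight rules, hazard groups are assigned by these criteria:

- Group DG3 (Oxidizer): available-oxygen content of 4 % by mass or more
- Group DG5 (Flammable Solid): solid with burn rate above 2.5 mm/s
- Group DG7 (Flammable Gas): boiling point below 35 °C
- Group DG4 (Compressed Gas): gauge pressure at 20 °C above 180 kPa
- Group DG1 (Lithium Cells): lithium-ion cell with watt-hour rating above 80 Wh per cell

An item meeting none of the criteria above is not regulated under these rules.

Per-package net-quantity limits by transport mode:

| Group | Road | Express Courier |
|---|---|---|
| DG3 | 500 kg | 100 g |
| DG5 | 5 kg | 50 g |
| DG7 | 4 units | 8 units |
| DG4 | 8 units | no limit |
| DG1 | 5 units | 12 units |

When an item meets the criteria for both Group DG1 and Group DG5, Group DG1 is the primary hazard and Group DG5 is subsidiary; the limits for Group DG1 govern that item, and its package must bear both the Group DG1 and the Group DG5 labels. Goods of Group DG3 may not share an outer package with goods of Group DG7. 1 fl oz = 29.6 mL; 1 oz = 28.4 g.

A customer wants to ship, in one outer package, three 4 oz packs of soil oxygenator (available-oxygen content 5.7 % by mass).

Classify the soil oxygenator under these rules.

The soil oxygenator has available-oxygen content 5.7 % by mass, which is ≥ 4 % by mass, so it is Group DG3 (Oxidizer).

Group DG3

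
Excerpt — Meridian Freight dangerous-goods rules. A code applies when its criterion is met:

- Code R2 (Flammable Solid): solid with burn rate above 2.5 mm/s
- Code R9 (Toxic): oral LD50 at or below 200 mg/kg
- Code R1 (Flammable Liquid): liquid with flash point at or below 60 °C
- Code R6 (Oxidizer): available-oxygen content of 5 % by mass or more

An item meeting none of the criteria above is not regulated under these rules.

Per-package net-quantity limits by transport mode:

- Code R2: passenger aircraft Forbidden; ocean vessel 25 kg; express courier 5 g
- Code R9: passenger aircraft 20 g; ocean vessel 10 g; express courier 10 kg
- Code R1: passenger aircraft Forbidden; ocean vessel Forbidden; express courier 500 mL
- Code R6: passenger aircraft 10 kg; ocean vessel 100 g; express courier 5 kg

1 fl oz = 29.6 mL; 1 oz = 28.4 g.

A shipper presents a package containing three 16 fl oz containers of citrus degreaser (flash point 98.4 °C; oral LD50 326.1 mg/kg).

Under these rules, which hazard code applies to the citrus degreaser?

Not regulated

oral LD50 326.1 mg/kg is not below 200 mg/kg, so Code R9 does not apply.
flash point 98.4 °C is not below 60 °C, so Code R1 does not apply.
No criterion is met, so the item is not regulated.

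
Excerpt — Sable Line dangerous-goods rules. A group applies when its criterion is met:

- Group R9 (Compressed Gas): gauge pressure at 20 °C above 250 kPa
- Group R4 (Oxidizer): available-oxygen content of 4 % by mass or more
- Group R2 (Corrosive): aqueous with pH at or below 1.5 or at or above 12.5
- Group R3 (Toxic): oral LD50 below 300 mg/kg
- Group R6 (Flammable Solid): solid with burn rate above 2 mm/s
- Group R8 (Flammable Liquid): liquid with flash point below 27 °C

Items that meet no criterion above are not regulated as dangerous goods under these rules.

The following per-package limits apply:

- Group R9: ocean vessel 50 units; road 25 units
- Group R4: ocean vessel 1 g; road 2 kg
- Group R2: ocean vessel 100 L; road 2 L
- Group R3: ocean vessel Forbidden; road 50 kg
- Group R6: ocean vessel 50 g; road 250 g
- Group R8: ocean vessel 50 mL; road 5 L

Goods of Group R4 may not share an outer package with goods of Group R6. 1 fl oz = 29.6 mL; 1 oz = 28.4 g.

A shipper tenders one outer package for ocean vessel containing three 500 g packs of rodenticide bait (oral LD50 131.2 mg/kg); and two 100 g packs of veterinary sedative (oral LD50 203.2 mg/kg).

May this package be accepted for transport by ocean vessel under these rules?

With oral LD50 131.2 mg/kg (< 300 mg/kg), the rodenticide bait falls in Group R3.
Veterinary sedative: oral LD50 203.2 mg/kg < 300 mg/kg → Group R3 (Toxic).
Group R3 net quantity: (three 500 g packs = 1.5 kg) + (two 100 g packs = 200 g) = 1.7 kg.
Group R3 is Forbidden by ocean vessel.

No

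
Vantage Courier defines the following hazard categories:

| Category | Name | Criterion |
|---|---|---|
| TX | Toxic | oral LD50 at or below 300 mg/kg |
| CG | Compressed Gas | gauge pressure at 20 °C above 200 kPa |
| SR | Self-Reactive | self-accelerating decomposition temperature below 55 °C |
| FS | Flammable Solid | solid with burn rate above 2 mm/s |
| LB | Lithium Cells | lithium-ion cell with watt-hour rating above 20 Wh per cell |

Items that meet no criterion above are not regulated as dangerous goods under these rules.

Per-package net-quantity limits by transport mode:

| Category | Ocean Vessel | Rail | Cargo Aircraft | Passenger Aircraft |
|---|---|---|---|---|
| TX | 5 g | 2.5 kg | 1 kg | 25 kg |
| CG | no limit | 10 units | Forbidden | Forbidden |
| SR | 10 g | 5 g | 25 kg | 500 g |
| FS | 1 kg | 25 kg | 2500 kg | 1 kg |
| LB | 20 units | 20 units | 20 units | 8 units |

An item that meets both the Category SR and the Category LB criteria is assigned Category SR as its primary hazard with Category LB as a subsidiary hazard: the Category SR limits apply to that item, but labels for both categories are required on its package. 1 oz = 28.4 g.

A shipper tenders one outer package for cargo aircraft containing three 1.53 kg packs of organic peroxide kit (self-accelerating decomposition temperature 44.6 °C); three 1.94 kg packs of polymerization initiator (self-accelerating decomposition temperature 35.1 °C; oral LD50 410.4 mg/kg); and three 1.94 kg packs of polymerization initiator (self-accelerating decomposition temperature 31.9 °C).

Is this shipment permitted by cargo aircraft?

Yes

The organic peroxide kit has self-accelerating decomposition temperature 44.6 °C, which is < 55 °C, so it is Category SR (Self-Reactive).
With self-accelerating decomposition temperature 35.1 °C (< 55 °C), the polymerization initiator falls in Category SR.
The polymerization initiator has self-accelerating decomposition temperature 31.9 °C, which is < 55 °C, so it is Category SR (Self-Reactive).
Total Category SR: (three 1.53 kg packs = 4.59 kg) + (three 1.94 kg packs = 5.82 kg) + (three 1.94 kg packs = 5.82 kg) = 16.23 kg.
16.23 kg is within the cargo aircraft limit of 25 kg for Category SR.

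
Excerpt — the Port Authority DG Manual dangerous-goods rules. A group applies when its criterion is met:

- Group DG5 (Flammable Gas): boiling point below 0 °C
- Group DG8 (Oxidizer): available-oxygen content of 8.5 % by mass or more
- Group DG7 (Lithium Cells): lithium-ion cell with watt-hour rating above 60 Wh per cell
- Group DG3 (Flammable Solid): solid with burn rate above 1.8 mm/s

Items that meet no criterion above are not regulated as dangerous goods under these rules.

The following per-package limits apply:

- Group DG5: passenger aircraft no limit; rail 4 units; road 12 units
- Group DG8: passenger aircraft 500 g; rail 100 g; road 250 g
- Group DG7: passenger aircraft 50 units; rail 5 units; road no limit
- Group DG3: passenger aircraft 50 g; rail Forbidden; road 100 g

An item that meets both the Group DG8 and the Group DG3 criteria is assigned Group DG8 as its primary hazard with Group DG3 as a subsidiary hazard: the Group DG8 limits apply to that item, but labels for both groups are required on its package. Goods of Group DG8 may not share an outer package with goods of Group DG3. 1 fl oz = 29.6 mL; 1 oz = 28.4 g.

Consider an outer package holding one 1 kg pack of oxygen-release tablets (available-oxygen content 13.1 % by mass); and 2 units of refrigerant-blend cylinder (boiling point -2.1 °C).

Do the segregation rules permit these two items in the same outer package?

Oxygen-release tablets: available-oxygen content 13.1 % by mass ≥ 8.5 % by mass → Group DG8 (Oxidizer).
Boiling point -2.1 °C meets the Group DG5 criterion (Flammable Gas), so the refrigerant-blend cylinder is Group DG5.
No segregation rule bars Group DG8 with Group DG5.

Yes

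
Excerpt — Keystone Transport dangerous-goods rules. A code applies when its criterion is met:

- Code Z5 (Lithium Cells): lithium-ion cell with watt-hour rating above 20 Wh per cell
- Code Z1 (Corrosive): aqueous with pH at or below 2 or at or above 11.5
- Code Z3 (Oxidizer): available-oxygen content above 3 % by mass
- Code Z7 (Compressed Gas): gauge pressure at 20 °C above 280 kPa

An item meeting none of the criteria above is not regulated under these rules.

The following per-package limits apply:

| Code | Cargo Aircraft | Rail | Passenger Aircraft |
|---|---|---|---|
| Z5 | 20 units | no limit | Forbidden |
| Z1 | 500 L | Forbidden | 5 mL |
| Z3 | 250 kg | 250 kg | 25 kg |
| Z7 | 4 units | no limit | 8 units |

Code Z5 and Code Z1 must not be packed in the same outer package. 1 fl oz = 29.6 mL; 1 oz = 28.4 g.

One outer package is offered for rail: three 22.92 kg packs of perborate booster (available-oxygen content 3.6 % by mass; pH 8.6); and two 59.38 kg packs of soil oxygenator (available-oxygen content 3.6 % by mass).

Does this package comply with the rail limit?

Perborate booster: available-oxygen content 3.6 % by mass > 3 % by mass → Code Z3 (Oxidizer).
With available-oxygen content 3.6 % by mass (> 3 % by mass), the soil oxygenator falls in Code Z3.
Code Z3 net quantity: (three 22.92 kg packs = 68.76 kg) + (two 59.38 kg packs = 118.76 kg) = 187.52 kg.
187.52 kg ≤ 250 kg (rail limit, Code Z3) — within limit.

Yes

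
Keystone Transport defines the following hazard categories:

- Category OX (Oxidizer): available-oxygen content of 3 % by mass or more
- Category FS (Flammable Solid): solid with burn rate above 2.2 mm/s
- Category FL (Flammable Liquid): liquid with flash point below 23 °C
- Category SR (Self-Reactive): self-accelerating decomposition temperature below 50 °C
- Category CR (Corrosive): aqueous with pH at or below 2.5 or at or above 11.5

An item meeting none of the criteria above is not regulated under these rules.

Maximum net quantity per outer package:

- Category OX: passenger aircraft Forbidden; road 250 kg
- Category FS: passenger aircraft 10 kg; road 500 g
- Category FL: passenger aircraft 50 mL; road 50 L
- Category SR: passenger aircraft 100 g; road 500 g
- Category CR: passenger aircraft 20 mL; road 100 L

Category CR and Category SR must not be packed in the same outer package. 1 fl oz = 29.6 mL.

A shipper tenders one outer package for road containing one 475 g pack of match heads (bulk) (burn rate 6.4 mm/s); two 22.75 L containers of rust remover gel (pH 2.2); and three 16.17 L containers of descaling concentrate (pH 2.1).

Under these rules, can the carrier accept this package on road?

Match heads (bulk): burn rate 6.4 mm/s > 2.2 mm/s → Category FS (Flammable Solid).
The rust remover gel has pH 2.2, which is ≤ 2.5, so it is Category CR (Corrosive).
Descaling concentrate: pH 2.1 ≤ 2.5 → Category CR (Corrosive).
Category CR net quantity: (two 22.75 L containers = 45.5 L) + (three 16.17 L containers = 48.51 L) = 94.01 L.
94.01 L ≤ 100 L (road limit, Category CR) — within limit.
Category FS quantity: 475 g.
475 g is within the road limit of 500 g for Category FS.
The segregation rule (Category CR with Category SR) does not apply to Category CR with Category FS.
Every hazard category is within its road limit and no segregation rule is violated.

Yes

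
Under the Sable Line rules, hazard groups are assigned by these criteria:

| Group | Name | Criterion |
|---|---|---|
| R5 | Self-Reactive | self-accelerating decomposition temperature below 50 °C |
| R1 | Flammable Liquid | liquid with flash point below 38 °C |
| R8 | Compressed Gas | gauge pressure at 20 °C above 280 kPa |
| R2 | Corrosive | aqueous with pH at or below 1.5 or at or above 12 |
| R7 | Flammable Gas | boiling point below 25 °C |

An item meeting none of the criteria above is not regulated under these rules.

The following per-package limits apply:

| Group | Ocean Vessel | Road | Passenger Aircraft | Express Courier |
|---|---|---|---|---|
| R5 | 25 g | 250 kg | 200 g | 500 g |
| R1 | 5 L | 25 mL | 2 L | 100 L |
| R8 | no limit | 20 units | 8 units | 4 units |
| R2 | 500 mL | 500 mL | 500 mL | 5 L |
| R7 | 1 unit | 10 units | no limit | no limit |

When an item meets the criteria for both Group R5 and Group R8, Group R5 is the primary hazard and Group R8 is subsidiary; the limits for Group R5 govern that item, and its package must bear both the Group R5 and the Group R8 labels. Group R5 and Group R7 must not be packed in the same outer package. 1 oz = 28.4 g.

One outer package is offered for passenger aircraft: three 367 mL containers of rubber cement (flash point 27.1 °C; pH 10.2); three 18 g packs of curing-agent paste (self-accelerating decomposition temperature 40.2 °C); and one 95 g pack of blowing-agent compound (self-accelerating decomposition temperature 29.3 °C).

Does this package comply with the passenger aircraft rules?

Rubber cement: flash point 27.1 °C < 38 °C → Group R1 (Flammable Liquid).
Self-accelerating decomposition temperature 40.2 °C meets the Group R5 criterion (Self-Reactive), so the curing-agent paste is Group R5.
With self-accelerating decomposition temperature 29.3 °C (< 50 °C), the blowing-agent compound falls in Group R5.
Group R5 net quantity: (three 18 g packs = 54 g) + 95 g = 149 g.
149 g is within the passenger aircraft limit of 200 g for Group R5.
Group R1 quantity: three 367 mL containers = 1.101 L.
That is within the Group R1 passenger aircraft limit of 2 L.
The segregation rule (Group R5 with Group R7) does not apply to Group R5 with Group R1.
Every hazard group is within its passenger aircraft limit and no segregation rule is violated.

Yes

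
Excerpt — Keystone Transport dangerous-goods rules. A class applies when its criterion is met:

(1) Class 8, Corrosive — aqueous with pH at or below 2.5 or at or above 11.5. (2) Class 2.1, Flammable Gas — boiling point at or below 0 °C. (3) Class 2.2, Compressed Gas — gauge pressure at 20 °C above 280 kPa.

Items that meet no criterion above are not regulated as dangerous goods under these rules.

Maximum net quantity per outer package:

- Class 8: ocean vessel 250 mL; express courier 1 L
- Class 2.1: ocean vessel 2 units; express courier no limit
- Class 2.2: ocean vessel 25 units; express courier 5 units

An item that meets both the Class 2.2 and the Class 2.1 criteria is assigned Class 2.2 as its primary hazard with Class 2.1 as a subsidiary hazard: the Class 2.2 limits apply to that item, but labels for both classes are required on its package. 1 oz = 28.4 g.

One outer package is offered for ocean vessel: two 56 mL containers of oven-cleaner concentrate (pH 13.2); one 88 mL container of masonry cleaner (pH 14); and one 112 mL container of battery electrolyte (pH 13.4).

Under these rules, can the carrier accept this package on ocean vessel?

pH 13.2 meets the Class 8 criterion (Corrosive), so the oven-cleaner concentrate is Class 8.
With pH 14 (≥ 11.5), the masonry cleaner falls in Class 8.
The battery electrolyte has pH 13.4, which is ≥ 11.5, so it is Class 8 (Corrosive).
Class 8 net quantity: (two 56 mL containers = 112 mL) + 88 mL + 112 mL = 312 mL.
312 mL exceeds the ocean vessel limit of 250 mL for Class 8.

No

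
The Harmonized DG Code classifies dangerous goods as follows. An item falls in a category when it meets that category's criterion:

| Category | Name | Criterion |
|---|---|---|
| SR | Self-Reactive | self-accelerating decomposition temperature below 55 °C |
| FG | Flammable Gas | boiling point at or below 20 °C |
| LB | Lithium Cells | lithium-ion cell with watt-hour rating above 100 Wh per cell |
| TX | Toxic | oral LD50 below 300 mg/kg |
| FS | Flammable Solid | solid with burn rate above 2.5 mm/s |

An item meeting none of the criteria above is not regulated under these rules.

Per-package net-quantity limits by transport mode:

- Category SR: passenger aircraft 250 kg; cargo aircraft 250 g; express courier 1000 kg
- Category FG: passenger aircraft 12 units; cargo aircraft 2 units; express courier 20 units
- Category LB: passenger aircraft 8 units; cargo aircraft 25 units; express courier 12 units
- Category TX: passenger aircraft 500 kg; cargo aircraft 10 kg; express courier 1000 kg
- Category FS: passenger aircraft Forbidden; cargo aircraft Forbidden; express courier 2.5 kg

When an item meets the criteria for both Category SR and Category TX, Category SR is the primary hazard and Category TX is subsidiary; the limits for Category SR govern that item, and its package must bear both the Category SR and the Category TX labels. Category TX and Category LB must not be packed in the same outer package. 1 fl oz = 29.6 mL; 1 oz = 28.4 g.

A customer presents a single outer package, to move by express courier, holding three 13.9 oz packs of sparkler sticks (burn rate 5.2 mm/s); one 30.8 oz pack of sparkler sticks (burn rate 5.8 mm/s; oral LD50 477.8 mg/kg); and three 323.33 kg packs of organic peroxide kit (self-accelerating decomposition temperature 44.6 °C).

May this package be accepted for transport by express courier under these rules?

Yes

With burn rate 5.2 mm/s (> 2.5 mm/s), the sparkler sticks fall in Category FS.
Sparkler sticks: burn rate 5.8 mm/s > 2.5 mm/s → Category FS (Flammable Solid).
With self-accelerating decomposition temperature 44.6 °C (< 55 °C), the organic peroxide kit falls in Category SR.
Category FS net quantity: (three 13.9 oz packs = 1184.28 g) + (one 30.8 oz pack = 874.72 g) = 2.059 kg.
2.059 kg ≤ 2.5 kg (express courier limit, Category FS) — within limit.
Category SR quantity: three 323.33 kg packs = 969.99 kg.
969.99 kg is within the express courier limit of 1000 kg for Category SR.
The segregation rule (Category TX with Category LB) does not apply to Category FS with Category SR.
Every hazard category is within its express courier limit and no segregation rule is violated.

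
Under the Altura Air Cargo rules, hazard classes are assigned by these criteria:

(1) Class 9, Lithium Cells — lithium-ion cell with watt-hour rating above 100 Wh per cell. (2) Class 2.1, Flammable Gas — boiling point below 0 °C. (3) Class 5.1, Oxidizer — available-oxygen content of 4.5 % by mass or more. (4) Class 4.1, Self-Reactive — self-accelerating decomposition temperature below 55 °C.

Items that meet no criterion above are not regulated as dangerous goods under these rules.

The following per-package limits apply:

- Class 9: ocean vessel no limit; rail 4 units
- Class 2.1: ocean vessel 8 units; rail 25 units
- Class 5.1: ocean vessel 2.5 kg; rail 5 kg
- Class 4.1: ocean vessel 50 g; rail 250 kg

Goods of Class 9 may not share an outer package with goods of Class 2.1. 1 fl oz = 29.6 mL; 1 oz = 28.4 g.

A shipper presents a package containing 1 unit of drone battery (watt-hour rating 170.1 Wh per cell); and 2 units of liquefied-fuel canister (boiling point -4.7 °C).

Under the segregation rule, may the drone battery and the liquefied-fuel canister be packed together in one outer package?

No

With watt-hour rating 170.1 Wh per cell (> 100 Wh per cell), the drone battery falls in Class 9.
With boiling point -4.7 °C (< 0 °C), the liquefied-fuel canister falls in Class 2.1.
Class 9 and Class 2.1 may not share an outer package.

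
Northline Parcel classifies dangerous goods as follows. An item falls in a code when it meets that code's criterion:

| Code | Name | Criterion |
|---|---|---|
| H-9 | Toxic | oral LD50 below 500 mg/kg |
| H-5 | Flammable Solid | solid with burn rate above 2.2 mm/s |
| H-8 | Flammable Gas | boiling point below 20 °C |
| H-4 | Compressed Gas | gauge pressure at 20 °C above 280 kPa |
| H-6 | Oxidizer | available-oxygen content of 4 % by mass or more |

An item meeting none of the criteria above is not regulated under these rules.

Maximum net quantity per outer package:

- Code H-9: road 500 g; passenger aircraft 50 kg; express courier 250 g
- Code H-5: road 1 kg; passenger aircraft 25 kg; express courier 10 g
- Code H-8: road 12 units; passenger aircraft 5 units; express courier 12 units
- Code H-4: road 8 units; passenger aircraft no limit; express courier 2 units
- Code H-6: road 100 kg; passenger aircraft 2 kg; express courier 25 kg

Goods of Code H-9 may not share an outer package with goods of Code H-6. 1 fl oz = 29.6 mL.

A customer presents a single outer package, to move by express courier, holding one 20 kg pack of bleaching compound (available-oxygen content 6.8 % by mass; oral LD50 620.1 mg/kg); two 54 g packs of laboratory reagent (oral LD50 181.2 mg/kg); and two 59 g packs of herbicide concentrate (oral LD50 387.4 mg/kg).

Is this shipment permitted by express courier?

No

Bleaching compound: available-oxygen content 6.8 % by mass ≥ 4 % by mass → Code H-6 (Oxidizer).
With oral LD50 181.2 mg/kg (< 500 mg/kg), the laboratory reagent falls in Code H-9.
With oral LD50 387.4 mg/kg (< 500 mg/kg), the herbicide concentrate falls in Code H-9.
Code H-9 net quantity: (two 54 g packs = 108 g) + (two 59 g packs = 118 g) = 226 g.
226 g ≤ 250 g (express courier limit, Code H-9) — within limit.
Code H-6 quantity: 20 kg.
20 kg ≤ 25 kg (express courier limit, Code H-6) — within limit.
Code H-9 and Code H-6 may not share an outer package.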